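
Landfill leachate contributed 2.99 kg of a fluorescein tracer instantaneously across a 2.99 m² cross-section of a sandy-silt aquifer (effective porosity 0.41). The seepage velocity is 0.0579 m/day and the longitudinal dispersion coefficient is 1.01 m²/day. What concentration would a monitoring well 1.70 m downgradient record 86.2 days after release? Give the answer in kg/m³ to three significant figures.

0.0715 kg/m³

For an instantaneous plane source, C(x,t) = M/(n_e·A·√(4πDt)) · exp(−(x−vt)²/(4Dt)), with n_e·A the pore (flow) area.
Plume center vt = 0.0579 × 86.2 = 4.99098 m, so the well at 1.70 m is 3.29098 m upgradient of the peak.
√(4πDt) = 33.08 m, giving peak height M/(n_e·A·√(4πDt)) = 2.99/(0.41 × 2.99 × 33.08) = 0.07373 kg/m³.
(x−vt)²/(4Dt) = (-3.29098)²/(4 × 1.01 × 86.2) = 0.03110; exp(−0.03110) = 0.9694.
C = 0.07373 × 0.9694 = 0.0715 kg/m³.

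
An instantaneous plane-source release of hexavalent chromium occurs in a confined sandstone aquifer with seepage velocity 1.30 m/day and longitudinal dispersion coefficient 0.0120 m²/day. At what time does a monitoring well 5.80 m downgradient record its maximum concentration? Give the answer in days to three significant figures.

For the 1D instantaneous-source solution, setting ∂C/∂t = 0 at fixed x gives v²t² + 2Dt − x² = 0, so t = (√(D² + v²x²) − D)/v².
√(D² + v²x²) = √(0.0120² + 1.30² × 5.80²) = 7.540; v² = 1.69.
t = (7.540 − 0.0120)/1.69 = 4.45 days (vs. the pure-advection estimate x/v = 4.46 d).

4.45 days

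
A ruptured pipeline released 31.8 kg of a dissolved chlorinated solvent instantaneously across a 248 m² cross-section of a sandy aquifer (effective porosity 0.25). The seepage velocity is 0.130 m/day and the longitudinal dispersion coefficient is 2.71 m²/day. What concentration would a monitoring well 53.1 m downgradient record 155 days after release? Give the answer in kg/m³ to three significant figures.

For an instantaneous plane source, C(x,t) = M/(n_e·A·√(4πDt)) · exp(−(x−vt)²/(4Dt)), with n_e·A the pore (flow) area.
Plume center vt = 0.130 × 155 = 20.15 m, so the well at 53.1 m is 32.95 m downgradient of the peak.
√(4πDt) = 72.65 m, giving peak height M/(n_e·A·√(4πDt)) = 31.8/(0.25 × 248 × 72.65) = 0.007060 kg/m³.
(x−vt)²/(4Dt) = (32.95)²/(4 × 2.71 × 155) = 0.6462; exp(−0.6462) = 0.5240.
C = 0.007060 × 0.5240 = 0.00370 kg/m³.

0.00370 kg/m³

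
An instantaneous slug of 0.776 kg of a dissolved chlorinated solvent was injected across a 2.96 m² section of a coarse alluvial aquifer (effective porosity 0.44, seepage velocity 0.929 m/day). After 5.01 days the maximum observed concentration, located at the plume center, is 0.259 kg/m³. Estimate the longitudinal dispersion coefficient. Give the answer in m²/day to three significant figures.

0.0841 m²/day

At the plume center C_max = M/(n_e·A·√(4πDt)), so D = M²/(4πt·(n_e·A·C_max)²).
n_e·A·C_max = 0.44 × 2.96 × 0.259 = 0.3373 kg/m.
D = 0.776²/(4π × 5.01 × 0.3373²) = 0.0841 m²/day.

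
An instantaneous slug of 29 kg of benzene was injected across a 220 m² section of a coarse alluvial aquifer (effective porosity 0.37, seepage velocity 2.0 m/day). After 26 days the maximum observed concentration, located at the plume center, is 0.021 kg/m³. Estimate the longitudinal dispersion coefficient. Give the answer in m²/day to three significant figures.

0.881 m²/day

At the plume center C_max = M/(n_e·A·√(4πDt)), so D = M²/(4πt·(n_e·A·C_max)²).
n_e·A·C_max = 0.37 × 220 × 0.021 = 1.709 kg/m.
D = 29²/(4π × 26 × 1.709²) = 0.881 m²/day.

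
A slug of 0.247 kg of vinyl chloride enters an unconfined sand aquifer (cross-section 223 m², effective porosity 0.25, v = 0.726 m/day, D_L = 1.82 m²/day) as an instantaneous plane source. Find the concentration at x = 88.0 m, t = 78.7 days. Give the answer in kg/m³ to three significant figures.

For an instantaneous plane source, C(x,t) = M/(n_e·A·√(4πDt)) · exp(−(x−vt)²/(4Dt)), with n_e·A the pore (flow) area.
Plume center vt = 0.726 × 78.7 = 57.1362 m, so the well at 88.0 m is 30.8638 m downgradient of the peak.
√(4πDt) = 42.43 m, giving peak height M/(n_e·A·√(4πDt)) = 0.247/(0.25 × 223 × 42.43) = 0.0001044 kg/m³.
(x−vt)²/(4Dt) = (30.8638)²/(4 × 1.82 × 78.7) = 1.663; exp(−1.663) = 0.1896.
C = 0.0001044 × 0.1896 = 1.98e-05 kg/m³.

1.98e-05 kg/m³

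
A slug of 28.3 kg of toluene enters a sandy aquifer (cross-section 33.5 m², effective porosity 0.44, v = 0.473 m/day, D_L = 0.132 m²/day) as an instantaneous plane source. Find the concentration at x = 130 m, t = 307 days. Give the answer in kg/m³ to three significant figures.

For an instantaneous plane source, C(x,t) = M/(n_e·A·√(4πDt)) · exp(−(x−vt)²/(4Dt)), with n_e·A the pore (flow) area.
Plume center vt = 0.473 × 307 = 145.211 m, so the well at 130 m is 15.211 m upgradient of the peak.
√(4πDt) = 22.57 m, giving peak height M/(n_e·A·√(4πDt)) = 28.3/(0.44 × 33.5 × 22.57) = 0.08507 kg/m³.
(x−vt)²/(4Dt) = (-15.211)²/(4 × 0.132 × 307) = 1.427; exp(−1.427) = 0.2400.
C = 0.08507 × 0.2400 = 0.0204 kg/m³.

0.0204 kg/m³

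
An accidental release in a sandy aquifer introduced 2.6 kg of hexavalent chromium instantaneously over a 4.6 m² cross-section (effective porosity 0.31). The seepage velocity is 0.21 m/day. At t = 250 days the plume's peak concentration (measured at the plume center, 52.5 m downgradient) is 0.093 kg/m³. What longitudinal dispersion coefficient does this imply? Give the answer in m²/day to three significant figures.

0.122 m²/day

At the plume center C_max = M/(n_e·A·√(4πDt)), so D = M²/(4πt·(n_e·A·C_max)²).
n_e·A·C_max = 0.31 × 4.6 × 0.093 = 0.1326 kg/m.
D = 2.6²/(4π × 250 × 0.1326²) = 0.122 m²/day.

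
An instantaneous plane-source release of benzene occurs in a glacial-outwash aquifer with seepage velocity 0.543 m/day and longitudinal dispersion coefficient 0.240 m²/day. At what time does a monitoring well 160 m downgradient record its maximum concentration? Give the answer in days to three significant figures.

294 days

For the 1D instantaneous-source solution, setting ∂C/∂t = 0 at fixed x gives v²t² + 2Dt − x² = 0, so t = (√(D² + v²x²) − D)/v².
√(D² + v²x²) = √(0.240² + 0.543² × 160²) = 86.88; v² = 0.294849.
t = (86.88 − 0.240)/0.294849 = 294 days (vs. the pure-advection estimate x/v = 295 d).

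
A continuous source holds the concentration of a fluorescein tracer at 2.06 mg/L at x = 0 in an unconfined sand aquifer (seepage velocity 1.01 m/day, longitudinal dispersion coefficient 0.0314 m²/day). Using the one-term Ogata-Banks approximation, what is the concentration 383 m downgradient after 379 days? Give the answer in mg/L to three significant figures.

0.995 mg/L

For a continuous step input, C/C₀ ≈ ½·erfc((x−vt)/(2√(Dt))).
vt = 1.01 × 379 = 382.79 m and 2√(Dt) = 2√(0.0314 × 379) = 6.899 m.
Argument (x−vt)/(2√(Dt)) = (383 − 382.79)/6.899 = 0.03044; ½·erfc(0.03044) = 0.4828.
C = 2.06 × 0.4828 = 0.995 mg/L.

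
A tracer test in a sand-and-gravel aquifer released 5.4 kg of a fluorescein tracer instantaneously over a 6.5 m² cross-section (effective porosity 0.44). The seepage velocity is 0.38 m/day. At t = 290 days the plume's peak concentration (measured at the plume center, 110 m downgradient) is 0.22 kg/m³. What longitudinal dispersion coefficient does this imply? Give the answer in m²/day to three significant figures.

At the plume center C_max = M/(n_e·A·√(4πDt)), so D = M²/(4πt·(n_e·A·C_max)²).
n_e·A·C_max = 0.44 × 6.5 × 0.22 = 0.6292 kg/m.
D = 5.4²/(4π × 290 × 0.6292²) = 0.0202 m²/day.

0.0202 m²/day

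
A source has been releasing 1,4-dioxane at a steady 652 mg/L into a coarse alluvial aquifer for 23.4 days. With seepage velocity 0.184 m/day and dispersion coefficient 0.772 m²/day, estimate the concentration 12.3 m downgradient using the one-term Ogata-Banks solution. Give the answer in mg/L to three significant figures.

59.8 mg/L

For a continuous step input, C/C₀ ≈ ½·erfc((x−vt)/(2√(Dt))).
vt = 0.184 × 23.4 = 4.3056 m and 2√(Dt) = 2√(0.772 × 23.4) = 8.501 m.
Argument (x−vt)/(2√(Dt)) = (12.3 − 4.3056)/8.501 = 0.9404; ½·erfc(0.9404) = 0.09177.
C = 652 × 0.09177 = 59.8 mg/L.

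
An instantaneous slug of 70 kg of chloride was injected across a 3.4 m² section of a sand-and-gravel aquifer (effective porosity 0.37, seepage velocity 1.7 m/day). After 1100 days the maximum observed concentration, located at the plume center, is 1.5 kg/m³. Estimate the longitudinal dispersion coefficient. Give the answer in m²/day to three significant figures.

At the plume center C_max = M/(n_e·A·√(4πDt)), so D = M²/(4πt·(n_e·A·C_max)²).
n_e·A·C_max = 0.37 × 3.4 × 1.5 = 1.887 kg/m.
D = 70²/(4π × 1100 × 1.887²) = 0.0996 m²/day.

0.0996 m²/day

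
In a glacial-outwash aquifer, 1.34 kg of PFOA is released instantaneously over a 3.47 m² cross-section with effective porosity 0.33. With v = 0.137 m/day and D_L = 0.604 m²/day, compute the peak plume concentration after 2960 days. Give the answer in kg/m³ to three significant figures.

The peak of an instantaneous 1D plume sits at x = vt; there the Gaussian factor is 1 and C_max = M/(n_e·A·√(4πDt)), where n_e·A is the pore area the mass is dissolved in.
√(4πDt) = √(4π × 0.604 × 2960) = 149.9 m, so C_max = 1.34/(0.33 × 3.47 × 149.9) = 0.00781 kg/m³.

0.00781 kg/m³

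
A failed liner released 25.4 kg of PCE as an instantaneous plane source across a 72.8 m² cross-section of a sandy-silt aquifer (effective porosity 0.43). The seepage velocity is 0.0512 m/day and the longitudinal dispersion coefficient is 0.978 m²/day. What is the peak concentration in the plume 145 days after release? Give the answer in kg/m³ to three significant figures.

0.0192 kg/m³

The peak of an instantaneous 1D plume sits at x = vt; there the Gaussian factor is 1 and C_max = M/(n_e·A·√(4πDt)), where n_e·A is the pore area the mass is dissolved in.
√(4πDt) = √(4π × 0.978 × 145) = 42.21 m, so C_max = 25.4/(0.43 × 72.8 × 42.21) = 0.0192 kg/m³.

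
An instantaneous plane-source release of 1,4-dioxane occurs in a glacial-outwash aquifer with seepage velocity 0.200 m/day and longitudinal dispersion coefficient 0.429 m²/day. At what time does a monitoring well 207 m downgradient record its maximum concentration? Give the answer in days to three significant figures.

1020 days

For the 1D instantaneous-source solution, setting ∂C/∂t = 0 at fixed x gives v²t² + 2Dt − x² = 0, so t = (√(D² + v²x²) − D)/v².
√(D² + v²x²) = √(0.429² + 0.200² × 207²) = 41.40; v² = 0.04.
t = (41.40 − 0.429)/0.04 = 1020 days (vs. the pure-advection estimate x/v = 1040 d).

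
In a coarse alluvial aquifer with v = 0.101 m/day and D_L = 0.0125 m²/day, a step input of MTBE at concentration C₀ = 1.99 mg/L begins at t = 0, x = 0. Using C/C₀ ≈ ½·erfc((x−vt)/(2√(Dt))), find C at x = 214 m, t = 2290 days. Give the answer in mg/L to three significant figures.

1.97 mg/L

For a continuous step input, C/C₀ ≈ ½·erfc((x−vt)/(2√(Dt))).
vt = 0.101 × 2290 = 231.29 m and 2√(Dt) = 2√(0.0125 × 2290) = 10.70 m.
Argument (x−vt)/(2√(Dt)) = (214 − 231.29)/10.70 = -1.616; ½·erfc(-1.616) = 0.9889.
C = 1.99 × 0.9889 = 1.97 mg/L.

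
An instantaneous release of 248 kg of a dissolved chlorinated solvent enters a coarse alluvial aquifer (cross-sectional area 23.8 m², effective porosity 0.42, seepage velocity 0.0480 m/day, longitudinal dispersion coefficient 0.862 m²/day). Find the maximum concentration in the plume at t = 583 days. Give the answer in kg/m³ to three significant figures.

The peak of an instantaneous 1D plume sits at x = vt; there the Gaussian factor is 1 and C_max = M/(n_e·A·√(4πDt)), where n_e·A is the pore area the mass is dissolved in.
√(4πDt) = √(4π × 0.862 × 583) = 79.47 m, so C_max = 248/(0.42 × 23.8 × 79.47) = 0.312 kg/m³.

0.312 kg/m³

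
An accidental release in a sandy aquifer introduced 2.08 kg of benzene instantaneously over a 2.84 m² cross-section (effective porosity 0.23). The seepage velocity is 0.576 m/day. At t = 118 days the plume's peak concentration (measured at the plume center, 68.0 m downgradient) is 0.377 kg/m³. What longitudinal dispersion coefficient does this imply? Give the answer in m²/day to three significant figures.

At the plume center C_max = M/(n_e·A·√(4πDt)), so D = M²/(4πt·(n_e·A·C_max)²).
n_e·A·C_max = 0.23 × 2.84 × 0.377 = 0.2463 kg/m.
D = 2.08²/(4π × 118 × 0.2463²) = 0.0481 m²/day.

0.0481 m²/day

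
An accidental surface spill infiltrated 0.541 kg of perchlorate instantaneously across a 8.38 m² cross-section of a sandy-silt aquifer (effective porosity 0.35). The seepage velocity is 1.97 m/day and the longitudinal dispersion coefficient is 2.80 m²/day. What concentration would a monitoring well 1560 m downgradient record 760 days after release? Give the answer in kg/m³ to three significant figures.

For an instantaneous plane source, C(x,t) = M/(n_e·A·√(4πDt)) · exp(−(x−vt)²/(4Dt)), with n_e·A the pore (flow) area.
Plume center vt = 1.97 × 760 = 1497.2 m, so the well at 1560 m is 62.8 m downgradient of the peak.
√(4πDt) = 163.5 m, giving peak height M/(n_e·A·√(4πDt)) = 0.541/(0.35 × 8.38 × 163.5) = 0.001128 kg/m³.
(x−vt)²/(4Dt) = (62.8)²/(4 × 2.80 × 760) = 0.4633; exp(−0.4633) = 0.6292.
C = 0.001128 × 0.6292 = 0.000710 kg/m³.

0.000710 kg/m³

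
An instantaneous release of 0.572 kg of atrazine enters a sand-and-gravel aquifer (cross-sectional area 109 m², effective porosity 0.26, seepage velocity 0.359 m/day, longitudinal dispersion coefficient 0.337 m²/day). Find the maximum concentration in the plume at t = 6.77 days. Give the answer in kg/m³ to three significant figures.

The peak of an instantaneous 1D plume sits at x = vt; there the Gaussian factor is 1 and C_max = M/(n_e·A·√(4πDt)), where n_e·A is the pore area the mass is dissolved in.
√(4πDt) = √(4π × 0.337 × 6.77) = 5.354 m, so C_max = 0.572/(0.26 × 109 × 5.354) = 0.00377 kg/m³.

0.00377 kg/m³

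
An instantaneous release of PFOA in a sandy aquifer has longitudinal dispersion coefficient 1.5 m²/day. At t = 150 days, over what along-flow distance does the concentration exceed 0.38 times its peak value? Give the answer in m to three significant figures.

The plume is Gaussian with σ = √(2Dt) = √(2 × 1.5 × 150) = 21.21 m.
C/C_peak = exp(−Δx²/(2σ²)) = 0.38 ⇒ Δx = σ·√(−2 ln 0.38) = 21.21 × 1.391 = 29.50 m.
Width = 2Δx = 59.0 m.

59.0 m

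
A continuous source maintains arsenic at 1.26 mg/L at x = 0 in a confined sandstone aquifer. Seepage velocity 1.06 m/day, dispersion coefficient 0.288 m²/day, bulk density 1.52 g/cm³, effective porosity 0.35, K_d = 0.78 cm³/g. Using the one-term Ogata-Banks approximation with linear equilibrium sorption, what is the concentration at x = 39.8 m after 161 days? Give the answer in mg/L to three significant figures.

0.532 mg/L

Retardation factor R = 1 + ρ_b·K_d/n = 1 + 1.52 × 0.78/0.35 = 4.387.
Sorption retards both mechanisms: v_R = v/R = 0.2416 m/day, D_R = D/R = 0.06565 m²/day.
v_R·t = 0.2416 × 161 = 38.8976 m; 2√(D_R t) = 6.502 m; argument = (39.8 − 38.8976)/6.502 = 0.1388.
C = C₀ × ½·erfc(0.1388) = 1.26 × 0.4222 = 0.532 mg/L.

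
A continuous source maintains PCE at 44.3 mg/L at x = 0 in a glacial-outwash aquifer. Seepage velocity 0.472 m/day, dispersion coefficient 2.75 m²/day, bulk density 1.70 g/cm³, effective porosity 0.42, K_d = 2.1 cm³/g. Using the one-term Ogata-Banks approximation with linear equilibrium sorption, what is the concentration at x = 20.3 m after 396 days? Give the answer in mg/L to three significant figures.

Retardation factor R = 1 + ρ_b·K_d/n = 1 + 1.70 × 2.1/0.42 = 9.500.
Sorption retards both mechanisms: v_R = v/R = 0.04968 m/day, D_R = D/R = 0.2895 m²/day.
v_R·t = 0.04968 × 396 = 19.67328 m; 2√(D_R t) = 21.41 m; argument = (20.3 − 19.67328)/21.41 = 0.02927.
C = C₀ × ½·erfc(0.02927) = 44.3 × 0.4835 = 21.4 mg/L.

21.4 mg/L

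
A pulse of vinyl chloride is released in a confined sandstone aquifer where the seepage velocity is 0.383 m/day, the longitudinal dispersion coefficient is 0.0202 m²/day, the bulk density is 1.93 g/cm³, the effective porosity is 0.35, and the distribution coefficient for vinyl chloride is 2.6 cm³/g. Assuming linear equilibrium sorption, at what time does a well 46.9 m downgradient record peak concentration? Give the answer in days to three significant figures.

Retardation factor R = 1 + ρ_b·K_d/n = 1 + 1.93 × 2.6/0.35 = 15.34.
Sorption retards both mechanisms: v_R = v/R = 0.02497 m/day, D_R = D/R = 0.001317 m²/day.
Peak time from v_R²t² + 2D_R t − x² = 0: t = (√(D_R² + v_R²x²) − D_R)/v_R².
√(D_R² + v_R²x²) = √(0.001317² + 0.02497² × 46.9²) = 1.171; v_R² = 0.0006235.
t = (1.171 − 0.001317)/0.0006235 = 1880 days.

1880 days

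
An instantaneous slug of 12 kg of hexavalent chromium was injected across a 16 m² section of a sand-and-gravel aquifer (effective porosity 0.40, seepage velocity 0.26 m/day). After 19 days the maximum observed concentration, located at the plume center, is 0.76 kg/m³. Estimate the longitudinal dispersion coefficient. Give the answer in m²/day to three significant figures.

At the plume center C_max = M/(n_e·A·√(4πDt)), so D = M²/(4πt·(n_e·A·C_max)²).
n_e·A·C_max = 0.40 × 16 × 0.76 = 4.864 kg/m.
D = 12²/(4π × 19 × 4.864²) = 0.0255 m²/day.

0.0255 m²/day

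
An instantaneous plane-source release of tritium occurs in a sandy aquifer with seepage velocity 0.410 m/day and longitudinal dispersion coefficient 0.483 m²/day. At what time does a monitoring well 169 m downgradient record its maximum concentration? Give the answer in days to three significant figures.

409 days

For the 1D instantaneous-source solution, setting ∂C/∂t = 0 at fixed x gives v²t² + 2Dt − x² = 0, so t = (√(D² + v²x²) − D)/v².
√(D² + v²x²) = √(0.483² + 0.410² × 169²) = 69.29; v² = 0.1681.
t = (69.29 − 0.483)/0.1681 = 409 days (vs. the pure-advection estimate x/v = 412 d).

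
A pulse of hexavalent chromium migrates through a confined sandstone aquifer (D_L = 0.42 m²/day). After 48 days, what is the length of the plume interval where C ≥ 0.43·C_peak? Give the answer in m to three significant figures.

The plume is Gaussian with σ = √(2Dt) = √(2 × 0.42 × 48) = 6.350 m.
C/C_peak = exp(−Δx²/(2σ²)) = 0.43 ⇒ Δx = σ·√(−2 ln 0.43) = 6.350 × 1.299 = 8.249 m.
Width = 2Δx = 16.5 m.

16.5 m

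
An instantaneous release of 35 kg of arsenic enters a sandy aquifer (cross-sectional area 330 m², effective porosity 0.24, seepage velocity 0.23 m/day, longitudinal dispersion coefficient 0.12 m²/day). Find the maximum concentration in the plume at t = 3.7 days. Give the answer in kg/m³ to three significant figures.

0.187 kg/m³

The peak of an instantaneous 1D plume sits at x = vt; there the Gaussian factor is 1 and C_max = M/(n_e·A·√(4πDt)), where n_e·A is the pore area the mass is dissolved in.
√(4πDt) = √(4π × 0.12 × 3.7) = 2.362 m, so C_max = 35/(0.24 × 330 × 2.362) = 0.187 kg/m³.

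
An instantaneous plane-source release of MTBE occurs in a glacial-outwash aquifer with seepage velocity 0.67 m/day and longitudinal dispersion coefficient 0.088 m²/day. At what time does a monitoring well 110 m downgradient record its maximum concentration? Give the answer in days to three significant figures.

164 days

For the 1D instantaneous-source solution, setting ∂C/∂t = 0 at fixed x gives v²t² + 2Dt − x² = 0, so t = (√(D² + v²x²) − D)/v².
√(D² + v²x²) = √(0.088² + 0.67² × 110²) = 73.70; v² = 0.4489.
t = (73.70 − 0.088)/0.4489 = 164 days (vs. the pure-advection estimate x/v = 164 d).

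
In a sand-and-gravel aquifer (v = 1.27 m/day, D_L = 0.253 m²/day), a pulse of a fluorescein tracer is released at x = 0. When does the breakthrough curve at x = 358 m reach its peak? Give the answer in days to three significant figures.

For the 1D instantaneous-source solution, setting ∂C/∂t = 0 at fixed x gives v²t² + 2Dt − x² = 0, so t = (√(D² + v²x²) − D)/v².
√(D² + v²x²) = √(0.253² + 1.27² × 358²) = 454.7; v² = 1.6129.
t = (454.7 − 0.253)/1.6129 = 282 days (vs. the pure-advection estimate x/v = 282 d).

282 days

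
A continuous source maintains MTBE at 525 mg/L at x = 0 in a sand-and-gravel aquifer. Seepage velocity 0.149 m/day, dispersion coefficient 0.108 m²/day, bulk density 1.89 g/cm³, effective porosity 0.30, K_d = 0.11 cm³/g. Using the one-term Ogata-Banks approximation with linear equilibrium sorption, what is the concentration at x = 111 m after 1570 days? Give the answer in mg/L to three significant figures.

Retardation factor R = 1 + ρ_b·K_d/n = 1 + 1.89 × 0.11/0.30 = 1.693.
Sorption retards both mechanisms: v_R = v/R = 0.08801 m/day, D_R = D/R = 0.06379 m²/day.
v_R·t = 0.08801 × 1570 = 138.1757 m; 2√(D_R t) = 20.02 m; argument = (111 − 138.1757)/20.02 = -1.357.
C = C₀ × ½·erfc(-1.357) = 525 × 0.9725 = 511 mg/L.

511 mg/L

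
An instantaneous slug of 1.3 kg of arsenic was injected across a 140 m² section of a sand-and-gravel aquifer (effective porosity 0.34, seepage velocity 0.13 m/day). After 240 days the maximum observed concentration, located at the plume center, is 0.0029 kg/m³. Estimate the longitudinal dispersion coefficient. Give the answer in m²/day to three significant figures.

At the plume center C_max = M/(n_e·A·√(4πDt)), so D = M²/(4πt·(n_e·A·C_max)²).
n_e·A·C_max = 0.34 × 140 × 0.0029 = 0.1380 kg/m.
D = 1.3²/(4π × 240 × 0.1380²) = 0.0294 m²/day.

0.0294 m²/day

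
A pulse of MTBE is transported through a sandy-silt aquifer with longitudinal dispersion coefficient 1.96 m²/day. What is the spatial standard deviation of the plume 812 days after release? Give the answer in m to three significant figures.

56.4 m

Dispersive spreading gives a Gaussian with σ² = 2Dt; advection only shifts the center.
σ = √(2 × 1.96 × 812) = 56.4 m.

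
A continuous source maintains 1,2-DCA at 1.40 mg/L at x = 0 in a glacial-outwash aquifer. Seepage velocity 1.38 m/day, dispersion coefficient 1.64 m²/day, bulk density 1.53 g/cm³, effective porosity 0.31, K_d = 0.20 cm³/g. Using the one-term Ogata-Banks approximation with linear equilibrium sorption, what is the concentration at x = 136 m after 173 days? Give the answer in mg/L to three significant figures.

Retardation factor R = 1 + ρ_b·K_d/n = 1 + 1.53 × 0.20/0.31 = 1.987.
Sorption retards both mechanisms: v_R = v/R = 0.6945 m/day, D_R = D/R = 0.8254 m²/day.
v_R·t = 0.6945 × 173 = 120.1485 m; 2√(D_R t) = 23.90 m; argument = (136 − 120.1485)/23.90 = 0.6632.
C = C₀ × ½·erfc(0.6632) = 1.40 × 0.1741 = 0.244 mg/L.

0.244 mg/L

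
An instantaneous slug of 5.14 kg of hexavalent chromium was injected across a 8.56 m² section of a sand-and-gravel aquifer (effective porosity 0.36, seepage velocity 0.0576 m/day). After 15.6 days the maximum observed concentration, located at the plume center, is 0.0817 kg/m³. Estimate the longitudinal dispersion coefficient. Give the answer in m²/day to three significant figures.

At the plume center C_max = M/(n_e·A·√(4πDt)), so D = M²/(4πt·(n_e·A·C_max)²).
n_e·A·C_max = 0.36 × 8.56 × 0.0817 = 0.2518 kg/m.
D = 5.14²/(4π × 15.6 × 0.2518²) = 2.13 m²/day.

2.13 m²/day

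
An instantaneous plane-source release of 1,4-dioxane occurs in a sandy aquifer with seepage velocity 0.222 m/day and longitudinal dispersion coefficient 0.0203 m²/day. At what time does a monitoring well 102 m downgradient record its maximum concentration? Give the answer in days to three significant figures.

459 days

For the 1D instantaneous-source solution, setting ∂C/∂t = 0 at fixed x gives v²t² + 2Dt − x² = 0, so t = (√(D² + v²x²) − D)/v².
√(D² + v²x²) = √(0.0203² + 0.222² × 102²) = 22.64; v² = 0.049284.
t = (22.64 − 0.0203)/0.049284 = 459 days (vs. the pure-advection estimate x/v = 459 d).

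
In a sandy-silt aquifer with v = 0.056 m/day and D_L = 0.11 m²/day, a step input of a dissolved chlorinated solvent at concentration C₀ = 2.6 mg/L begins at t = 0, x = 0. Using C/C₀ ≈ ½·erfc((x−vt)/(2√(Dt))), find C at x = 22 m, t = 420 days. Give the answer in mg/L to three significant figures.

For a continuous step input, C/C₀ ≈ ½·erfc((x−vt)/(2√(Dt))).
vt = 0.056 × 420 = 23.52 m and 2√(Dt) = 2√(0.11 × 420) = 13.59 m.
Argument (x−vt)/(2√(Dt)) = (22 − 23.52)/13.59 = -0.1118; ½·erfc(-0.1118) = 0.5628.
C = 2.6 × 0.5628 = 1.46 mg/L.

1.46 mg/L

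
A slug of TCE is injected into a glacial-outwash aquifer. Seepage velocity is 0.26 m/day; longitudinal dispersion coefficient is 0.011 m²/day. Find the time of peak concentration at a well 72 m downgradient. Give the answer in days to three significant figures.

For the 1D instantaneous-source solution, setting ∂C/∂t = 0 at fixed x gives v²t² + 2Dt − x² = 0, so t = (√(D² + v²x²) − D)/v².
√(D² + v²x²) = √(0.011² + 0.26² × 72²) = 18.72; v² = 0.0676.
t = (18.72 − 0.011)/0.0676 = 277 days (vs. the pure-advection estimate x/v = 277 d).

277 days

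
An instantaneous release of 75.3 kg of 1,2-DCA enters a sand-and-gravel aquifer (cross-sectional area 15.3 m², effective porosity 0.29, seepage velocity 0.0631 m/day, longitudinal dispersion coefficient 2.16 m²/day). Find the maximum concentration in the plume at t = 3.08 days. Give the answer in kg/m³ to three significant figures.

1.86 kg/m³

The peak of an instantaneous 1D plume sits at x = vt; there the Gaussian factor is 1 and C_max = M/(n_e·A·√(4πDt)), where n_e·A is the pore area the mass is dissolved in.
√(4πDt) = √(4π × 2.16 × 3.08) = 9.143 m, so C_max = 75.3/(0.29 × 15.3 × 9.143) = 1.86 kg/m³.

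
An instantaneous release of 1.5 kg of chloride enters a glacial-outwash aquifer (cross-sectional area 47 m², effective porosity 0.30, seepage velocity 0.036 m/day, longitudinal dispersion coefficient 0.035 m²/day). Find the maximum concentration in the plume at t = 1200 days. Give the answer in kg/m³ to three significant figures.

0.00463 kg/m³

The peak of an instantaneous 1D plume sits at x = vt; there the Gaussian factor is 1 and C_max = M/(n_e·A·√(4πDt)), where n_e·A is the pore area the mass is dissolved in.
√(4πDt) = √(4π × 0.035 × 1200) = 22.97 m, so C_max = 1.5/(0.30 × 47 × 22.97) = 0.00463 kg/m³.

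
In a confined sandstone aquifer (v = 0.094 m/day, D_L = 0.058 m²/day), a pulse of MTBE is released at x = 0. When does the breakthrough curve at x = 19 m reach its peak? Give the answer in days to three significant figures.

196 days

For the 1D instantaneous-source solution, setting ∂C/∂t = 0 at fixed x gives v²t² + 2Dt − x² = 0, so t = (√(D² + v²x²) − D)/v².
√(D² + v²x²) = √(0.058² + 0.094² × 19²) = 1.787; v² = 0.008836.
t = (1.787 − 0.058)/0.008836 = 196 days (vs. the pure-advection estimate x/v = 202 d).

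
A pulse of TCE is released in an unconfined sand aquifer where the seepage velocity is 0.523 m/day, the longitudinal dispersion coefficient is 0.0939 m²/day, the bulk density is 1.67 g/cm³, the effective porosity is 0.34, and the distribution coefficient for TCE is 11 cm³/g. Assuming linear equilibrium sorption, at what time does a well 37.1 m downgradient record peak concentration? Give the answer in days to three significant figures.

Retardation factor R = 1 + ρ_b·K_d/n = 1 + 1.67 × 11/0.34 = 55.03.
Sorption retards both mechanisms: v_R = v/R = 0.009504 m/day, D_R = D/R = 0.001706 m²/day.
Peak time from v_R²t² + 2D_R t − x² = 0: t = (√(D_R² + v_R²x²) − D_R)/v_R².
√(D_R² + v_R²x²) = √(0.001706² + 0.009504² × 37.1²) = 0.3526; v_R² = 9.033e-05.
t = (0.3526 − 0.001706)/9.033e-05 = 3880 days.

3880 days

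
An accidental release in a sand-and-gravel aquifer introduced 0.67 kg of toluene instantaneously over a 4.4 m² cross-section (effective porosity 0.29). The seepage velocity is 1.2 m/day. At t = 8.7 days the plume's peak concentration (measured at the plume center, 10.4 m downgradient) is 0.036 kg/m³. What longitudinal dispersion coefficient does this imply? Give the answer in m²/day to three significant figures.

1.95 m²/day

At the plume center C_max = M/(n_e·A·√(4πDt)), so D = M²/(4πt·(n_e·A·C_max)²).
n_e·A·C_max = 0.29 × 4.4 × 0.036 = 0.04594 kg/m.
D = 0.67²/(4π × 8.7 × 0.04594²) = 1.95 m²/day.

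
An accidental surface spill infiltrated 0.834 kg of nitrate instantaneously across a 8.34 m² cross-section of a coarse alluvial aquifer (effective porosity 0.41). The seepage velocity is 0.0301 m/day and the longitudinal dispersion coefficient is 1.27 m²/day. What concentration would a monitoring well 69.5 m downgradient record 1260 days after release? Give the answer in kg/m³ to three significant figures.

0.00147 kg/m³

For an instantaneous plane source, C(x,t) = M/(n_e·A·√(4πDt)) · exp(−(x−vt)²/(4Dt)), with n_e·A the pore (flow) area.
Plume center vt = 0.0301 × 1260 = 37.926 m, so the well at 69.5 m is 31.574 m downgradient of the peak.
√(4πDt) = 141.8 m, giving peak height M/(n_e·A·√(4πDt)) = 0.834/(0.41 × 8.34 × 141.8) = 0.001720 kg/m³.
(x−vt)²/(4Dt) = (31.574)²/(4 × 1.27 × 1260) = 0.1557; exp(−0.1557) = 0.8558.
C = 0.001720 × 0.8558 = 0.00147 kg/m³.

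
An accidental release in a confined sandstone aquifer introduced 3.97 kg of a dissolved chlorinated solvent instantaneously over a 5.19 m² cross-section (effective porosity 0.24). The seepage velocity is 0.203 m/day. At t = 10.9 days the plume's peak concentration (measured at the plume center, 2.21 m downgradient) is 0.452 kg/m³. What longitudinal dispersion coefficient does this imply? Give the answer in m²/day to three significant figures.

At the plume center C_max = M/(n_e·A·√(4πDt)), so D = M²/(4πt·(n_e·A·C_max)²).
n_e·A·C_max = 0.24 × 5.19 × 0.452 = 0.5630 kg/m.
D = 3.97²/(4π × 10.9 × 0.5630²) = 0.363 m²/day.

0.363 m²/day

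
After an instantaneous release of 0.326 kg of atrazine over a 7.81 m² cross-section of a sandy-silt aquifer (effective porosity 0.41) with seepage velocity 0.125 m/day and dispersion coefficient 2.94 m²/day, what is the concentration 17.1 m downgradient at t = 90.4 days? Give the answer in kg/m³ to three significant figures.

0.00171 kg/m³

For an instantaneous plane source, C(x,t) = M/(n_e·A·√(4πDt)) · exp(−(x−vt)²/(4Dt)), with n_e·A the pore (flow) area.
Plume center vt = 0.125 × 90.4 = 11.3 m, so the well at 17.1 m is 5.8 m downgradient of the peak.
√(4πDt) = 57.79 m, giving peak height M/(n_e·A·√(4πDt)) = 0.326/(0.41 × 7.81 × 57.79) = 0.001762 kg/m³.
(x−vt)²/(4Dt) = (5.8)²/(4 × 2.94 × 90.4) = 0.03164; exp(−0.03164) = 0.9689.
C = 0.001762 × 0.9689 = 0.00171 kg/m³.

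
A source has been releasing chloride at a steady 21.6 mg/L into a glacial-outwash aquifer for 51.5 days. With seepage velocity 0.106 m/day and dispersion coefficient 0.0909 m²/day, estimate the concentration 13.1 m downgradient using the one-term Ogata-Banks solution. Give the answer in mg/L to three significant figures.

0.135 mg/L

For a continuous step input, C/C₀ ≈ ½·erfc((x−vt)/(2√(Dt))).
vt = 0.106 × 51.5 = 5.459 m and 2√(Dt) = 2√(0.0909 × 51.5) = 4.327 m.
Argument (x−vt)/(2√(Dt)) = (13.1 − 5.459)/4.327 = 1.766; ½·erfc(1.766) = 0.006254.
C = 21.6 × 0.006254 = 0.135 mg/L.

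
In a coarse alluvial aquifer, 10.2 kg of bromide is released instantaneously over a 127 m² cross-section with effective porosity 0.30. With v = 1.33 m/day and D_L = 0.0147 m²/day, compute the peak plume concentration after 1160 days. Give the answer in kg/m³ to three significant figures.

The peak of an instantaneous 1D plume sits at x = vt; there the Gaussian factor is 1 and C_max = M/(n_e·A·√(4πDt)), where n_e·A is the pore area the mass is dissolved in.
√(4πDt) = √(4π × 0.0147 × 1160) = 14.64 m, so C_max = 10.2/(0.30 × 127 × 14.64) = 0.0183 kg/m³.

0.0183 kg/m³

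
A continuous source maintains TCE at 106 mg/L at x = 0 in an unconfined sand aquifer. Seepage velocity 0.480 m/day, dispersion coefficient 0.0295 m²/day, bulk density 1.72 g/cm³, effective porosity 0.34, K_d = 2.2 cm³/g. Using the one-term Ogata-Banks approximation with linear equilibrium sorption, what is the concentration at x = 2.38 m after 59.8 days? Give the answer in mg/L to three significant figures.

Retardation factor R = 1 + ρ_b·K_d/n = 1 + 1.72 × 2.2/0.34 = 12.13.
Sorption retards both mechanisms: v_R = v/R = 0.03957 m/day, D_R = D/R = 0.002432 m²/day.
v_R·t = 0.03957 × 59.8 = 2.366286 m; 2√(D_R t) = 0.7627 m; argument = (2.38 − 2.366286)/0.7627 = 0.01798.
C = C₀ × ½·erfc(0.01798) = 106 × 0.4899 = 51.9 mg/L.

51.9 mg/L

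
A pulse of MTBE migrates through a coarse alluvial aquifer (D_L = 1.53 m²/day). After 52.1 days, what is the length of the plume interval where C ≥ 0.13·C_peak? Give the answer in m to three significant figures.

51.0 m

The plume is Gaussian with σ = √(2Dt) = √(2 × 1.53 × 52.1) = 12.63 m.
C/C_peak = exp(−Δx²/(2σ²)) = 0.13 ⇒ Δx = σ·√(−2 ln 0.13) = 12.63 × 2.020 = 25.51 m.
Width = 2Δx = 51.0 m.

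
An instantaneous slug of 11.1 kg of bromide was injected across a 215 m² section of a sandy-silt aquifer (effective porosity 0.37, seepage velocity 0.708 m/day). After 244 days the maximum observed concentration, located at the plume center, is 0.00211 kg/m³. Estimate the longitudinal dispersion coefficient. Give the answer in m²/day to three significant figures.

1.43 m²/day

At the plume center C_max = M/(n_e·A·√(4πDt)), so D = M²/(4πt·(n_e·A·C_max)²).
n_e·A·C_max = 0.37 × 215 × 0.00211 = 0.1679 kg/m.
D = 11.1²/(4π × 244 × 0.1679²) = 1.43 m²/day.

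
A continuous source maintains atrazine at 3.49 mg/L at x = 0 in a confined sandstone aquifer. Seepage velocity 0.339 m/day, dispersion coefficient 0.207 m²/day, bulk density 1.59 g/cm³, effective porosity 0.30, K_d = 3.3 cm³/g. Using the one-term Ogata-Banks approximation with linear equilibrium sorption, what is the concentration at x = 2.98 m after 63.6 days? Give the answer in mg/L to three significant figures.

Retardation factor R = 1 + ρ_b·K_d/n = 1 + 1.59 × 3.3/0.30 = 18.49.
Sorption retards both mechanisms: v_R = v/R = 0.01833 m/day, D_R = D/R = 0.01120 m²/day.
v_R·t = 0.01833 × 63.6 = 1.165788 m; 2√(D_R t) = 1.688 m; argument = (2.98 − 1.165788)/1.688 = 1.075.
C = C₀ × ½·erfc(1.075) = 3.49 × 0.06422 = 0.224 mg/L.

0.224 mg/L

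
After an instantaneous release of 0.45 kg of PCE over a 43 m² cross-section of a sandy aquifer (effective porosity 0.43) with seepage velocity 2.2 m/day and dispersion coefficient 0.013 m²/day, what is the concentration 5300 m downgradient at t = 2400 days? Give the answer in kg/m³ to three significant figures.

4.98e-05 kg/m³

For an instantaneous plane source, C(x,t) = M/(n_e·A·√(4πDt)) · exp(−(x−vt)²/(4Dt)), with n_e·A the pore (flow) area.
Plume center vt = 2.2 × 2400 = 5280 m, so the well at 5300 m is 20 m downgradient of the peak.
√(4πDt) = 19.80 m, giving peak height M/(n_e·A·√(4πDt)) = 0.45/(0.43 × 43 × 19.80) = 0.001229 kg/m³.
(x−vt)²/(4Dt) = (20)²/(4 × 0.013 × 2400) = 3.205; exp(−3.205) = 0.04056.
C = 0.001229 × 0.04056 = 4.98e-05 kg/m³.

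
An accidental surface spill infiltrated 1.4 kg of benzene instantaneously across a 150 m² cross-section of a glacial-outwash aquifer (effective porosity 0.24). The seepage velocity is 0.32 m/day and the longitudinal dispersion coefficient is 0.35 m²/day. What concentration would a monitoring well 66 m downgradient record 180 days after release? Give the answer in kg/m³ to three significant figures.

For an instantaneous plane source, C(x,t) = M/(n_e·A·√(4πDt)) · exp(−(x−vt)²/(4Dt)), with n_e·A the pore (flow) area.
Plume center vt = 0.32 × 180 = 57.6 m, so the well at 66 m is 8.4 m downgradient of the peak.
√(4πDt) = 28.14 m, giving peak height M/(n_e·A·√(4πDt)) = 1.4/(0.24 × 150 × 28.14) = 0.001382 kg/m³.
(x−vt)²/(4Dt) = (8.4)²/(4 × 0.35 × 180) = 0.2800; exp(−0.2800) = 0.7558.
C = 0.001382 × 0.7558 = 0.00104 kg/m³.

0.00104 kg/m³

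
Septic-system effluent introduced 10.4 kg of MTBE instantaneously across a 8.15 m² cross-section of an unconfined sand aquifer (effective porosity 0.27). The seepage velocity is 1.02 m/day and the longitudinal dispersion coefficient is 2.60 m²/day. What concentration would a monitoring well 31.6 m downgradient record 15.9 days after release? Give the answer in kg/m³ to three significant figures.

For an instantaneous plane source, C(x,t) = M/(n_e·A·√(4πDt)) · exp(−(x−vt)²/(4Dt)), with n_e·A the pore (flow) area.
Plume center vt = 1.02 × 15.9 = 16.218 m, so the well at 31.6 m is 15.382 m downgradient of the peak.
√(4πDt) = 22.79 m, giving peak height M/(n_e·A·√(4πDt)) = 10.4/(0.27 × 8.15 × 22.79) = 0.2074 kg/m³.
(x−vt)²/(4Dt) = (15.382)²/(4 × 2.60 × 15.9) = 1.431; exp(−1.431) = 0.2391.
C = 0.2074 × 0.2391 = 0.0496 kg/m³.

0.0496 kg/m³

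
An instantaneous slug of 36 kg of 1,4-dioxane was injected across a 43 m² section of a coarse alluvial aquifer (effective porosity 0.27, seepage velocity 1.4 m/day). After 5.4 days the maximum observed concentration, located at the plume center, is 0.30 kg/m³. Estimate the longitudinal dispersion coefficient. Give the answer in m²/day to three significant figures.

At the plume center C_max = M/(n_e·A·√(4πDt)), so D = M²/(4πt·(n_e·A·C_max)²).
n_e·A·C_max = 0.27 × 43 × 0.30 = 3.483 kg/m.
D = 36²/(4π × 5.4 × 3.483²) = 1.57 m²/day.

1.57 m²/day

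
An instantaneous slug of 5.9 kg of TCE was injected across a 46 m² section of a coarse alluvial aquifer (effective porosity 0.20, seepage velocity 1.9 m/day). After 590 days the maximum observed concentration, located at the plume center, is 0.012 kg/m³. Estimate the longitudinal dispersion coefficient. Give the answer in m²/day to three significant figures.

0.385 m²/day

At the plume center C_max = M/(n_e·A·√(4πDt)), so D = M²/(4πt·(n_e·A·C_max)²).
n_e·A·C_max = 0.20 × 46 × 0.012 = 0.1104 kg/m.
D = 5.9²/(4π × 590 × 0.1104²) = 0.385 m²/day.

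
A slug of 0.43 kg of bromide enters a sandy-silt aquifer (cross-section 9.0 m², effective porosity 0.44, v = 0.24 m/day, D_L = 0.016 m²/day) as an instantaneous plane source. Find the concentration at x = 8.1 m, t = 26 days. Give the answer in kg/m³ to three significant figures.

For an instantaneous plane source, C(x,t) = M/(n_e·A·√(4πDt)) · exp(−(x−vt)²/(4Dt)), with n_e·A the pore (flow) area.
Plume center vt = 0.24 × 26 = 6.24 m, so the well at 8.1 m is 1.86 m downgradient of the peak.
√(4πDt) = 2.286 m, giving peak height M/(n_e·A·√(4πDt)) = 0.43/(0.44 × 9.0 × 2.286) = 0.04750 kg/m³.
(x−vt)²/(4Dt) = (1.86)²/(4 × 0.016 × 26) = 2.079; exp(−2.079) = 0.1251.
C = 0.04750 × 0.1251 = 0.00594 kg/m³.

0.00594 kg/m³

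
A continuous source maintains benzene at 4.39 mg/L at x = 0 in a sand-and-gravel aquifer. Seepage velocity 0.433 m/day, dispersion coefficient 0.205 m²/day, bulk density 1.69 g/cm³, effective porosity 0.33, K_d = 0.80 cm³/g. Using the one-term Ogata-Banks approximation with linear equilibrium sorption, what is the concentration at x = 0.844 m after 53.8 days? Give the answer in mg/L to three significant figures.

Retardation factor R = 1 + ρ_b·K_d/n = 1 + 1.69 × 0.80/0.33 = 5.097.
Sorption retards both mechanisms: v_R = v/R = 0.08495 m/day, D_R = D/R = 0.04022 m²/day.
v_R·t = 0.08495 × 53.8 = 4.57031 m; 2√(D_R t) = 2.942 m; argument = (0.844 − 4.57031)/2.942 = -1.267.
C = C₀ × ½·erfc(-1.267) = 4.39 × 0.9634 = 4.23 mg/L.

4.23 mg/L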